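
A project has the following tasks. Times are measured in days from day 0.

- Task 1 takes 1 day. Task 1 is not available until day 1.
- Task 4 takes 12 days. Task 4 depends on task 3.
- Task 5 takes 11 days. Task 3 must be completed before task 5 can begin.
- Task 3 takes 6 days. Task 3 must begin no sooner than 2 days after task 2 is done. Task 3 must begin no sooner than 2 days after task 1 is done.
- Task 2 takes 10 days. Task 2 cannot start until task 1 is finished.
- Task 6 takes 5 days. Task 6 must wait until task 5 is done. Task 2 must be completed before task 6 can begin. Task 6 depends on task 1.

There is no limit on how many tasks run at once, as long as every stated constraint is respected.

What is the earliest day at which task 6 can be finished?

36

Task 1 cannot begin until its own release at day 1. It runs from day 1 to 1 + 1 = day 2.
Task 2 waits on task 1 (finishes day 2), so it starts at day 2 and finishes at 2 + 10 = day 12.
Task 3 cannot start until task 2 (finishes day 12, plus 2-day gap → day 14); task 1 (finishes day 2, plus 2-day gap → day 4). The controlling bound is day 14, so task 3 finishes at 14 + 6 = day 20.
After task 3 (finishes day 20), task 5 can start at day 20 and finishes at day 31.
For task 6: task 5 (finishes day 31); task 2 (finishes day 12); task 1 (finishes day 2). Taking the maximum gives a start of day 31, and it finishes at 31 + 5 = day 36.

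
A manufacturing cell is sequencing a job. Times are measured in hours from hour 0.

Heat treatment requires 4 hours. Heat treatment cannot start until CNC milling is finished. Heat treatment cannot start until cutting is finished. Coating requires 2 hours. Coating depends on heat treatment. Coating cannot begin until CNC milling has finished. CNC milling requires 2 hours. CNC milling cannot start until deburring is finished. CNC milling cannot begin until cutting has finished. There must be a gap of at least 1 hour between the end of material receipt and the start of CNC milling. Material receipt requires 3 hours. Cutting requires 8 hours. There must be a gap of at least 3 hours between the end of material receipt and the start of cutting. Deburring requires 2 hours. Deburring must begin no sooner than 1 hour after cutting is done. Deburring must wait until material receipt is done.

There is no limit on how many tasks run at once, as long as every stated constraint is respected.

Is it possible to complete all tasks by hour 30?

Nothing blocks material receipt, so it runs from hour 0 to hour 3.
After material receipt (finishes hour 3, plus 3-hour gap → hour 6), cutting can start at hour 6 and finishes at hour 14.
For deburring: cutting (finishes hour 14, plus 1-hour gap → hour 15); material receipt (finishes hour 3). Taking the maximum gives a start of hour 15, and it finishes at 15 + 2 = hour 17.
For CNC milling: deburring (finishes hour 17); cutting (finishes hour 14); material receipt (finishes hour 3, plus 1-hour gap → hour 4). Taking the maximum gives a start of hour 17, and it finishes at 17 + 2 = hour 19.
Heat treatment needs all of CNC milling (finishes hour 19); cutting (finishes hour 14). That puts its earliest start at hour 19; it finishes at 19 + 4 = hour 23.
For coating: heat treatment (finishes hour 23); CNC milling (finishes hour 19). Taking the maximum gives a start of hour 23, and it finishes at 23 + 2 = hour 25.
Every task is finished by hour 25, which is no later than the deadline of 30, so the schedule is feasible.

Yes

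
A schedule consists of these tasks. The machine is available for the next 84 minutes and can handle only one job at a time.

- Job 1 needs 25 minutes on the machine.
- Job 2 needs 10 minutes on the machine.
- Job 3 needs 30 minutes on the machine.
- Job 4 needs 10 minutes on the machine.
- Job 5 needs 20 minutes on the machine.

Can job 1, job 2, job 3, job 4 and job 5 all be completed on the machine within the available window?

No

Running back to back, the jobs need 25 + 10 + 30 + 10 + 20 = 95 minutes on the machine.
Since 95 > 84, they cannot all fit.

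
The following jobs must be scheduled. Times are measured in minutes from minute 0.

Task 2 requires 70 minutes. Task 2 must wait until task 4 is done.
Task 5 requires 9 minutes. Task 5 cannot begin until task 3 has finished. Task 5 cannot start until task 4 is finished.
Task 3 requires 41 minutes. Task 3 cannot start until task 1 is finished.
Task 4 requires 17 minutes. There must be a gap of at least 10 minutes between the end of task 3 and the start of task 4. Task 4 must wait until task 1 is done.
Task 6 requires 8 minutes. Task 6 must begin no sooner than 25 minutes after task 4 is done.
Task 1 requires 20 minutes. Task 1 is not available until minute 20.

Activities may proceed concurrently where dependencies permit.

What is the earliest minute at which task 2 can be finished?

178

After its own release at minute 20, task 1 can start at minute 20 and finishes at minute 40.
Task 3 waits on task 1 (finishes minute 40), so it starts at minute 40 and finishes at 40 + 41 = minute 81.
Task 4 needs all of task 3 (finishes minute 81, plus 10-minute gap → minute 91); task 1 (finishes minute 40). That puts its earliest start at minute 91; it finishes at 91 + 17 = minute 108.
Task 2 waits on task 4 (finishes minute 108), so it starts at minute 108 and finishes at 108 + 70 = minute 178.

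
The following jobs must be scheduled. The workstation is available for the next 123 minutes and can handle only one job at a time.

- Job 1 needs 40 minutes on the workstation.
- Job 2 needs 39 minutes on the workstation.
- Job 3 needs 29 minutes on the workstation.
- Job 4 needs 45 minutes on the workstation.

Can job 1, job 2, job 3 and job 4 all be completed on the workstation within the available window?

Running back to back, the jobs need 40 + 39 + 29 + 45 = 153 minutes on the workstation.
Since 153 > 123, they cannot all fit.

No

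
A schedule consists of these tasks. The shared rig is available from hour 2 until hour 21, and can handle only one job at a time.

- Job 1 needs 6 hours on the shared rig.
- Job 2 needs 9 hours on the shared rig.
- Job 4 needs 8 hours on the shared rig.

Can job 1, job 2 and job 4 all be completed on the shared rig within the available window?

No

The shared rig window is 21 − 2 = 19 hours.
Running back to back, the jobs need 6 + 9 + 8 = 23 hours on the shared rig.
Since 23 > 19, they cannot all fit.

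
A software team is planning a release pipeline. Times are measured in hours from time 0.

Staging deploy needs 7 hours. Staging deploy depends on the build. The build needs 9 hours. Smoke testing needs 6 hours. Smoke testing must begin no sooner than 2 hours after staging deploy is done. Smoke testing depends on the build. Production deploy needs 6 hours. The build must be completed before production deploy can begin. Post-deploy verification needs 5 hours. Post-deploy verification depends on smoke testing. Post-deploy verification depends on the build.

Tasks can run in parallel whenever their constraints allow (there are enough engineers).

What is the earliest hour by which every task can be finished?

Nothing blocks the build, so it runs from hour 0 to hour 9.
Production deploy cannot begin until the build (finishes hour 9). It runs from hour 9 to 9 + 6 = hour 15.
Staging deploy cannot begin until the build (finishes hour 9). It runs from hour 9 to 9 + 7 = hour 16.
Smoke testing has to wait for staging deploy (finishes hour 16, plus 2-hour gap → hour 18); the build (finishes hour 9). The latest of these is hour 18, so smoke testing runs hour 18 to 18 + 6 = hour 24.
Post-deploy verification has to wait for smoke testing (finishes hour 24); the build (finishes hour 9). The latest of these is hour 24, so post-deploy verification runs hour 24 to 24 + 5 = hour 29.
All tasks are finished once the last one completes. Finish times: The build at 9, Staging deploy at 16, Smoke testing at 24, Production deploy at 15, Post-deploy verification at 29. The latest is hour 29.

29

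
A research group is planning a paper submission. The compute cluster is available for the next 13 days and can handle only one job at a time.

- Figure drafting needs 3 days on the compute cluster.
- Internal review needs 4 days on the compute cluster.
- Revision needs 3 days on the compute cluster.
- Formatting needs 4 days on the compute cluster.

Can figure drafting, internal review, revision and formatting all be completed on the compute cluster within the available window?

Running back to back, the jobs need 3 + 4 + 3 + 4 = 14 days on the compute cluster.
Since 14 > 13, they cannot all fit.

No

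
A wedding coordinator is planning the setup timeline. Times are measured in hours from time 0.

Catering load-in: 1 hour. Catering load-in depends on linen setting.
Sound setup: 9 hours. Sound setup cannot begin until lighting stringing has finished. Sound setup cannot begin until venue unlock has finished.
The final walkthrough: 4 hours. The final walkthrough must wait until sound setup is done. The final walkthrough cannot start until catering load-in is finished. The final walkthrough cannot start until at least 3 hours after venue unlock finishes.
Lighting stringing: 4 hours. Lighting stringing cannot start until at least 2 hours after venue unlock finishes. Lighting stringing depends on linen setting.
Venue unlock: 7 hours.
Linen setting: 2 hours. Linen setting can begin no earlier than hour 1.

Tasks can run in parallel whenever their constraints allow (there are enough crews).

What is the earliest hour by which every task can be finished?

26

Linen setting waits on its own release at hour 1, so it starts at hour 1 and finishes at 1 + 2 = hour 3.
After linen setting (finishes hour 3), catering load-in can start at hour 3 and finishes at hour 4.
Nothing blocks venue unlock, so it runs from hour 0 to hour 7.
Lighting stringing has to wait for venue unlock (finishes hour 7, plus 2-hour gap → hour 9); linen setting (finishes hour 3). The latest of these is hour 9, so lighting stringing runs hour 9 to 9 + 4 = hour 13.
Sound setup needs all of lighting stringing (finishes hour 13); venue unlock (finishes hour 7). That puts its earliest start at hour 13; it finishes at 13 + 9 = hour 22.
For the final walkthrough: sound setup (finishes hour 22); catering load-in (finishes hour 4); venue unlock (finishes hour 7, plus 3-hour gap → hour 10). Taking the maximum gives a start of hour 22, and it finishes at 22 + 4 = hour 26.
All tasks are finished once the last one completes. Finish times: Venue unlock at 7, Linen setting at 3, Lighting stringing at 13, Sound setup at 22, Catering load-in at 4, The final walkthrough at 26. The latest is hour 26.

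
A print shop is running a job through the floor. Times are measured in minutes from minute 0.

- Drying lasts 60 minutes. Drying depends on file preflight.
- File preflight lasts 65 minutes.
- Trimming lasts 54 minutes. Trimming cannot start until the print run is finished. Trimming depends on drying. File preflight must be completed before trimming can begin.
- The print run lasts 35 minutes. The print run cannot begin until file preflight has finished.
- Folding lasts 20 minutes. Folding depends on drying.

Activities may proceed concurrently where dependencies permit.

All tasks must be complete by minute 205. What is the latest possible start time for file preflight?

26

To finish by minute 205, trimming (duration 54) must start no later than minute 151.
Since trimming (must start by minute 151) depends on it, the print run must finish by minute 151. Backing off its 35-minute duration gives a latest start of minute 116.
To finish by minute 205, folding (duration 20) must start no later than minute 185.
Drying has several dependents: trimming (must start by minute 151); folding (must start by minute 185). The earliest of those limits is minute 151, so drying must start by 151 − 60 = minute 91.
File preflight feeds the print run (must start by minute 116); drying (must start by minute 91); trimming (must start by minute 151). Taking the minimum, file preflight must finish by minute 91 and start by 91 − 65 = minute 26.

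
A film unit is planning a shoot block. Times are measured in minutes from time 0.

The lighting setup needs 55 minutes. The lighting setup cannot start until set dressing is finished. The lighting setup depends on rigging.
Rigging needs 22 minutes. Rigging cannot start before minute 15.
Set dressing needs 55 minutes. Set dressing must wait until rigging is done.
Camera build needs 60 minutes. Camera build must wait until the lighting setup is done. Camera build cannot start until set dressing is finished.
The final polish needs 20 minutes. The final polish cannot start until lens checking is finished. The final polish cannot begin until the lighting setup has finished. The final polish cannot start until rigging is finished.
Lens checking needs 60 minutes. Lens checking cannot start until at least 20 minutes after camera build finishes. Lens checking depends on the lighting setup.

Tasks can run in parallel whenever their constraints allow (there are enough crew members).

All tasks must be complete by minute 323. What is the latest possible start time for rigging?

To finish by minute 323, the final polish (duration 20) must start no later than minute 303.
Lens checking must finish before the final polish (must start by minute 303). With a 60-minute duration, lens checking must start by 303 − 60 = minute 243.
Camera build must finish before lens checking (must start by minute 243, minus 20-minute gap → minute 223). With a 60-minute duration, camera build must start by 223 − 60 = minute 163.
The lighting setup must finish in time for camera build (must start by minute 163); lens checking (must start by minute 243); the final polish (must start by minute 303). The tightest is minute 163, so the lighting setup must start by 163 − 55 = minute 108.
Set dressing feeds the lighting setup (must start by minute 108); camera build (must start by minute 163). Taking the minimum, set dressing must finish by minute 108 and start by 108 − 55 = minute 53.
Rigging has several dependents: set dressing (must start by minute 53); the lighting setup (must start by minute 108); the final polish (must start by minute 303). The earliest of those limits is minute 53, so rigging must start by 53 − 22 = minute 31.

31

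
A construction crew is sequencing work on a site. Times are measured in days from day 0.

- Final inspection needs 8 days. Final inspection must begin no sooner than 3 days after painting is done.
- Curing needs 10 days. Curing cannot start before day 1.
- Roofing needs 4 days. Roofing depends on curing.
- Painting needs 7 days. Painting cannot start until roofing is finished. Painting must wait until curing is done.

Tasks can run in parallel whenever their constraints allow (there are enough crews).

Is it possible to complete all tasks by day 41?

Curing cannot begin until its own release at day 1. It runs from day 1 to 1 + 10 = day 11.
Roofing waits on curing (finishes day 11), so it starts at day 11 and finishes at 11 + 4 = day 15.
For painting: roofing (finishes day 15); curing (finishes day 11). Taking the maximum gives a start of day 15, and it finishes at 15 + 7 = day 22.
Final inspection waits on painting (finishes day 22, plus 3-day gap → day 25), so it starts at day 25 and finishes at 25 + 8 = day 33.
Every task is finished by day 33, which is no later than the deadline of 41, so the schedule is feasible.

Yes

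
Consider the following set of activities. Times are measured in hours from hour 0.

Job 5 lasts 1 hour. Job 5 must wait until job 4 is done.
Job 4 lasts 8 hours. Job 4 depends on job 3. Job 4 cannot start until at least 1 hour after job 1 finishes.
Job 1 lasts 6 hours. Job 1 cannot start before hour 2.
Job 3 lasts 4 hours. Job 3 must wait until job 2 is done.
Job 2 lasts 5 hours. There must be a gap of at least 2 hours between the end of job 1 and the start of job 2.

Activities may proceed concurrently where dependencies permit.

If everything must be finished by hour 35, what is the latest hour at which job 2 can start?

Job 5 must finish by hour 35; it takes 1 hour, so it must start by 35 − 1 = hour 34.
Job 4 must finish before job 5 (must start by hour 34). With an 8-hour duration, job 4 must start by 34 − 8 = hour 26.
Job 3 feeds into job 4 (must start by hour 26); so job 3 must finish by hour 26 and therefore start by hour 22.
Since job 3 (must start by hour 22) depends on it, job 2 must finish by hour 22. Backing off its 5-hour duration gives a latest start of hour 17.

17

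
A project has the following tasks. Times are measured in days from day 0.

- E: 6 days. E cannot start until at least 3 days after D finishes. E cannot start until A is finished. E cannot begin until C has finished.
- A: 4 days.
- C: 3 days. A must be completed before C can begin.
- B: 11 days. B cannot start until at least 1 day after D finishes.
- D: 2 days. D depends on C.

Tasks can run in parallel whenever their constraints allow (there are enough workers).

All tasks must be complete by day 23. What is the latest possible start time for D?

9

To finish by day 23, B (duration 11) must start no later than day 12.
E must finish by day 23; it takes 6 days, so it must start by 23 − 6 = day 17.
For D: B (must start by day 12, minus 1-day gap → day 11); E (must start by day 17, minus 3-day gap → day 14). The most restrictive is day 11; with a 2-day duration, D must start by day 9.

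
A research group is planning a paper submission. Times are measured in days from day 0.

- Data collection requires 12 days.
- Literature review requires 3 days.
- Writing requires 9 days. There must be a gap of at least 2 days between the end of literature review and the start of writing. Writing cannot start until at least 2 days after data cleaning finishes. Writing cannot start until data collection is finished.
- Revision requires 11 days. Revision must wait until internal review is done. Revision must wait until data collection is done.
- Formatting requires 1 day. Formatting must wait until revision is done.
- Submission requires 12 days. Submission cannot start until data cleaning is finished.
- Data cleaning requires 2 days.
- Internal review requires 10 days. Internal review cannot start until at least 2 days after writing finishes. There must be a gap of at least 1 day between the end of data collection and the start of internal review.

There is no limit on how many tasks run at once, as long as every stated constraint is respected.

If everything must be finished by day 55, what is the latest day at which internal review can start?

33

Formatting must finish by day 55; it takes 1 day, so it must start by 55 − 1 = day 54.
Revision has to be done before formatting (must start by day 54). That means finishing by day 54, i.e. starting by 54 − 11 = day 43.
Internal review feeds into revision (must start by day 43); so internal review must finish by day 43 and therefore start by day 33.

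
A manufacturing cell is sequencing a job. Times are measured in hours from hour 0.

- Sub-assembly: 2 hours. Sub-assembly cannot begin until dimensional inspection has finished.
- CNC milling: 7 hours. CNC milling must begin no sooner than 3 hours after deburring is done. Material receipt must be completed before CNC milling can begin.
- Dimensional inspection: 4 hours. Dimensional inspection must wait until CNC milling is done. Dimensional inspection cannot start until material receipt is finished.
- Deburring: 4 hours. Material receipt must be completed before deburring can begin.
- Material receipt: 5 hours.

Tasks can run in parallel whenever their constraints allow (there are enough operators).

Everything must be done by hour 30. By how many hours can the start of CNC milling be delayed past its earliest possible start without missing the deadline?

5

Nothing blocks material receipt, so it runs from hour 0 to hour 5.
Deburring waits on material receipt (finishes hour 5), so it starts at hour 5 and finishes at 5 + 4 = hour 9.
For CNC milling: deburring (finishes hour 9, plus 3-hour gap → hour 12); material receipt (finishes hour 5). Taking the maximum gives a start of hour 12, and it finishes at 12 + 7 = hour 19.

Working backward from the deadline:
Nothing follows sub-assembly; the deadline of hour 30 is its only limit. It must start by 30 − 2 = hour 28.
Since sub-assembly (must start by hour 28) depends on it, dimensional inspection must finish by hour 28. Backing off its 4-hour duration gives a latest start of hour 24.
CNC milling feeds into dimensional inspection (must start by hour 24); so CNC milling must finish by hour 24 and therefore start by hour 17.
So CNC milling can start as early as hour 12 and as late as hour 17, giving 17 − 12 = 5 hours of slack.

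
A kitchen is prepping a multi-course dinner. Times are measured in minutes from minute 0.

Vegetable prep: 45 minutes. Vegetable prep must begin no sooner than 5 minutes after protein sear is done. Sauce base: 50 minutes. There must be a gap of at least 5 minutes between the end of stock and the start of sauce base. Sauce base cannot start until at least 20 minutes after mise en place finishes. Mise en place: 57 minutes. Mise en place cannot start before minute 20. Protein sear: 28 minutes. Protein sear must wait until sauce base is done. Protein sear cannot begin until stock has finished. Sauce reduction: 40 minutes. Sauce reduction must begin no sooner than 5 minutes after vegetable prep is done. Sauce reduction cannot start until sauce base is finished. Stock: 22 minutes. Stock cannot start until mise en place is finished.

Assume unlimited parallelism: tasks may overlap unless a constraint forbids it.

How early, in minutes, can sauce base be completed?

Mise en place waits on its own release at minute 20, so it starts at minute 20 and finishes at 20 + 57 = minute 77.
Stock cannot begin until mise en place (finishes minute 77). It runs from minute 77 to 77 + 22 = minute 99.
For sauce base: stock (finishes minute 99, plus 5-minute gap → minute 104); mise en place (finishes minute 77, plus 20-minute gap → minute 97). Taking the maximum gives a start of minute 104, and it finishes at 104 + 50 = minute 154.

154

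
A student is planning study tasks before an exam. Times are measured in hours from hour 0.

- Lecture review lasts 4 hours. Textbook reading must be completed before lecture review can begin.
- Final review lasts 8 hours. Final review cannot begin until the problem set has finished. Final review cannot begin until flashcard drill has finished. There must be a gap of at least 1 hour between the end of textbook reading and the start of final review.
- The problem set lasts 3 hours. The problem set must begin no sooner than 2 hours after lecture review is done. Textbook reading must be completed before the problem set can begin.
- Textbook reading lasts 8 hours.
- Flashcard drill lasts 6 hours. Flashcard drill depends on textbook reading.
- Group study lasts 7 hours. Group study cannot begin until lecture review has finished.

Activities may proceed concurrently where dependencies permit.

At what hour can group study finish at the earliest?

Textbook reading can start immediately at hour 0; it finishes at hour 8.
Lecture review cannot begin until textbook reading (finishes hour 8). It runs from hour 8 to 8 + 4 = hour 12.
Group study waits on lecture review (finishes hour 12), so it starts at hour 12 and finishes at 12 + 7 = hour 19.

19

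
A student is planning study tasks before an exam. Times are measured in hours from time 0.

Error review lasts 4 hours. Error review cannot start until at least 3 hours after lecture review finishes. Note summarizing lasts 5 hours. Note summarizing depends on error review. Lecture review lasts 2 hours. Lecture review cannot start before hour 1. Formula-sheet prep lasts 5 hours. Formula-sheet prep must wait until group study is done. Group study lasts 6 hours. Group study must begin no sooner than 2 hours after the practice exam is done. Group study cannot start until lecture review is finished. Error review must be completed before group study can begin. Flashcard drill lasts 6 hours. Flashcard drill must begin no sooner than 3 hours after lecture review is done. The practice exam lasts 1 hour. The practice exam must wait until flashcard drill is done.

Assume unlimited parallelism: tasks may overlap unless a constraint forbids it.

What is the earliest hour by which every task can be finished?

After its own release at hour 1, lecture review can start at hour 1 and finishes at hour 3.
Error review waits on lecture review (finishes hour 3, plus 3-hour gap → hour 6), so it starts at hour 6 and finishes at 6 + 4 = hour 10.
Note summarizing cannot begin until error review (finishes hour 10). It runs from hour 10 to 10 + 5 = hour 15.
Flashcard drill waits on lecture review (finishes hour 3, plus 3-hour gap → hour 6), so it starts at hour 6 and finishes at 6 + 6 = hour 12.
The practice exam cannot begin until flashcard drill (finishes hour 12). It runs from hour 12 to 12 + 1 = hour 13.
For group study: the practice exam (finishes hour 13, plus 2-hour gap → hour 15); lecture review (finishes hour 3); error review (finishes hour 10). Taking the maximum gives a start of hour 15, and it finishes at 15 + 6 = hour 21.
After group study (finishes hour 21), formula-sheet prep can start at hour 21 and finishes at hour 26.
All tasks are finished once the last one completes. Finish times: Lecture review at 3, Flashcard drill at 12, The practice exam at 13, Error review at 10, Group study at 21, Note summarizing at 15, Formula-sheet prep at 26. The latest is hour 26.

26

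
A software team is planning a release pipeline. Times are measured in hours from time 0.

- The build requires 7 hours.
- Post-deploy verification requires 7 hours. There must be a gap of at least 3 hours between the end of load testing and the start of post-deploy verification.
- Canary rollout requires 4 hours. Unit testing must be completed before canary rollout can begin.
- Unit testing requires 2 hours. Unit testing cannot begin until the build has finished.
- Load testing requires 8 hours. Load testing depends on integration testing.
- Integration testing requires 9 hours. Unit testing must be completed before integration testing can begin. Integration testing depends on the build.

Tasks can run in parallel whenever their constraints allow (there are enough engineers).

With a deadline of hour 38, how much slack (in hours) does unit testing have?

The build can start immediately at hour 0; it finishes at hour 7.
Unit testing cannot begin until the build (finishes hour 7). It runs from hour 7 to 7 + 2 = hour 9.

Working backward from the deadline:
Post-deploy verification has no dependents, so it just needs to finish by hour 38. Starting by 38 − 7 = hour 31 achieves that.
Load testing has to be done before post-deploy verification (must start by hour 31, minus 3-hour gap → hour 28). That means finishing by hour 28, i.e. starting by 28 − 8 = hour 20.
Integration testing must finish before load testing (must start by hour 20). With a 9-hour duration, integration testing must start by 20 − 9 = hour 11.
To finish by hour 38, canary rollout (duration 4) must start no later than hour 34.
For unit testing: integration testing (must start by hour 11); canary rollout (must start by hour 34). The most restrictive is hour 11; with a 2-hour duration, unit testing must start by hour 9.
So unit testing can start as early as hour 7 and as late as hour 9, giving 9 − 7 = 2 hours of slack.

2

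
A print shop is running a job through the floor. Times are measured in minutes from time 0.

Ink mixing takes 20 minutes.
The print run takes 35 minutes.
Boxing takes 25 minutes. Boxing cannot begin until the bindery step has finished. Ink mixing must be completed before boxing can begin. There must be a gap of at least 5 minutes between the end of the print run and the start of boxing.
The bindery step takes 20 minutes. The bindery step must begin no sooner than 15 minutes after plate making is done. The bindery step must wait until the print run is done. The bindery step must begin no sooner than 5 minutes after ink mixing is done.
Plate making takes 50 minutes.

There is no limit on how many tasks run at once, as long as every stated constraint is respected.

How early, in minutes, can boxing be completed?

The print run can start immediately at minute 0; it finishes at minute 35.
Nothing blocks ink mixing, so it runs from minute 0 to minute 20.
Plate making can start immediately at minute 0; it finishes at minute 50.
The bindery step has to wait for plate making (finishes minute 50, plus 15-minute gap → minute 65); the print run (finishes minute 35); ink mixing (finishes minute 20, plus 5-minute gap → minute 25). The latest of these is minute 65, so the bindery step runs minute 65 to 65 + 20 = minute 85.
Boxing has to wait for the bindery step (finishes minute 85); ink mixing (finishes minute 20); the print run (finishes minute 35, plus 5-minute gap → minute 40). The latest of these is minute 85, so boxing runs minute 85 to 85 + 25 = minute 110.

110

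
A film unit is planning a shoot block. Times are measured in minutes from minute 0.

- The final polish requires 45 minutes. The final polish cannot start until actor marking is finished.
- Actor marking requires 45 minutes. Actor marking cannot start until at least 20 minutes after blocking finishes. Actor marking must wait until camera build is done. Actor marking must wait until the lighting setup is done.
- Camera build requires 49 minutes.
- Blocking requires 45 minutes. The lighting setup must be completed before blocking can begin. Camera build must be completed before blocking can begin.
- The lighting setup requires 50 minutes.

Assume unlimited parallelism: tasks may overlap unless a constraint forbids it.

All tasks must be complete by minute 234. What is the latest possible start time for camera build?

Nothing follows the final polish; the deadline of minute 234 is its only limit. It must start by 234 − 45 = minute 189.
Actor marking feeds into the final polish (must start by minute 189); so actor marking must finish by minute 189 and therefore start by minute 144.
Blocking has to be done before actor marking (must start by minute 144, minus 20-minute gap → minute 124). That means finishing by minute 124, i.e. starting by 124 − 45 = minute 79.
Camera build has several dependents: blocking (must start by minute 79); actor marking (must start by minute 144). The earliest of those limits is minute 79, so camera build must start by 79 − 49 = minute 30.

30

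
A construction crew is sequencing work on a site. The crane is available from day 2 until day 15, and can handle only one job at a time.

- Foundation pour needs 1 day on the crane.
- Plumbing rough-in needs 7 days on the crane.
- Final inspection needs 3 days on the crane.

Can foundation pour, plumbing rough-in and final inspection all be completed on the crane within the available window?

Yes

The crane window is 15 − 2 = 13 days.
Running back to back, the jobs need 1 + 7 + 3 = 11 days on the crane.
Since 11 ≤ 13, they fit within the window.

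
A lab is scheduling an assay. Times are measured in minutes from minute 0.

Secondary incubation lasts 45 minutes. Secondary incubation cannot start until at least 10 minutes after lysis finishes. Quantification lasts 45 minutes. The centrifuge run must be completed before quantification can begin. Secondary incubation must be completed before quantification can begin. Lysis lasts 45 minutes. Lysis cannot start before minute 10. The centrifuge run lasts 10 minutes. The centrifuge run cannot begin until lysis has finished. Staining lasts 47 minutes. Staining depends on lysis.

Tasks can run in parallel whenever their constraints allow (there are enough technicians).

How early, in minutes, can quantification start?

110

Lysis cannot begin until its own release at minute 10. It runs from minute 10 to 10 + 45 = minute 55.
Secondary incubation cannot begin until lysis (finishes minute 55, plus 10-minute gap → minute 65). It runs from minute 65 to 65 + 45 = minute 110.
After lysis (finishes minute 55), the centrifuge run can start at minute 55 and finishes at minute 65.
Quantification waits on the centrifuge run (finishes minute 65); secondary incubation (finishes minute 110). The latest of these is minute 110, which is the earliest quantification can start.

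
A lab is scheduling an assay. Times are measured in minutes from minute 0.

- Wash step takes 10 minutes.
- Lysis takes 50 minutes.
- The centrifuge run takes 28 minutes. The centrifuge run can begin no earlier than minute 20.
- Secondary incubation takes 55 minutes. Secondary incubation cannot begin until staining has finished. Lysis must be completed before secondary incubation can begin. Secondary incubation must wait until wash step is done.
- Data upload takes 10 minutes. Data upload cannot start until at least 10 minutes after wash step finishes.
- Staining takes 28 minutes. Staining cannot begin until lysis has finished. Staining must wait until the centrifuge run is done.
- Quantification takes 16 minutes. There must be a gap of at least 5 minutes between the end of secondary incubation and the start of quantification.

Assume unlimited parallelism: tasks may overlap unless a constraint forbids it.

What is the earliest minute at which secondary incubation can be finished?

Wash step can start immediately at minute 0; it finishes at minute 10.
The centrifuge run cannot begin until its own release at minute 20. It runs from minute 20 to 20 + 28 = minute 48.
Lysis has no prerequisites, so it starts at minute 0 and finishes at minute 50.
Staining cannot start until lysis (finishes minute 50); the centrifuge run (finishes minute 48). The controlling bound is minute 50, so staining finishes at 50 + 28 = minute 78.
Secondary incubation cannot start until staining (finishes minute 78); lysis (finishes minute 50); wash step (finishes minute 10). The controlling bound is minute 78, so secondary incubation finishes at 78 + 55 = minute 133.

133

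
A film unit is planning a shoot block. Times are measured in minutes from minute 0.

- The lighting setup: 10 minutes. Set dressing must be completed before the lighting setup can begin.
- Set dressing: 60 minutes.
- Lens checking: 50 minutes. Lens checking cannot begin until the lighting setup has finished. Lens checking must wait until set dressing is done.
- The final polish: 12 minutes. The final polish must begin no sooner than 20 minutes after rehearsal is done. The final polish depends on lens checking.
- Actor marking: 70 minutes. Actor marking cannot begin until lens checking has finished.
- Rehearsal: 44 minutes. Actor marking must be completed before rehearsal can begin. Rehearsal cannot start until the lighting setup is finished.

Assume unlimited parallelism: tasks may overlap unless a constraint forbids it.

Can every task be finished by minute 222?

Set dressing can start immediately at minute 0; it finishes at minute 60.
The lighting setup cannot begin until set dressing (finishes minute 60). It runs from minute 60 to 60 + 10 = minute 70.
Lens checking needs all of the lighting setup (finishes minute 70); set dressing (finishes minute 60). That puts its earliest start at minute 70; it finishes at 70 + 50 = minute 120.
Actor marking waits on lens checking (finishes minute 120), so it starts at minute 120 and finishes at 120 + 70 = minute 190.
For rehearsal: actor marking (finishes minute 190); the lighting setup (finishes minute 70). Taking the maximum gives a start of minute 190, and it finishes at 190 + 44 = minute 234.
For the final polish: rehearsal (finishes minute 234, plus 20-minute gap → minute 254); lens checking (finishes minute 120). Taking the maximum gives a start of minute 254, and it finishes at 254 + 12 = minute 266.
The earliest everything can be done is minute 266, which is after the deadline of 222, so it is not possible.

No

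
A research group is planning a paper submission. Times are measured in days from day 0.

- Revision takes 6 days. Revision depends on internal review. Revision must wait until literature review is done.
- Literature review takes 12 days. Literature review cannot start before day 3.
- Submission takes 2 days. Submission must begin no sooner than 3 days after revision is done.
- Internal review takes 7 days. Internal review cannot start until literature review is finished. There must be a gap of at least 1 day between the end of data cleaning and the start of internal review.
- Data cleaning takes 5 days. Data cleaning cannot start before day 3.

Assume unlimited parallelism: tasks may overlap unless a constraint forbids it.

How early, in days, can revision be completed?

28

After its own release at day 3, data cleaning can start at day 3 and finishes at day 8.
After its own release at day 3, literature review can start at day 3 and finishes at day 15.
Internal review needs all of literature review (finishes day 15); data cleaning (finishes day 8, plus 1-day gap → day 9). That puts its earliest start at day 15; it finishes at 15 + 7 = day 22.
Revision cannot start until internal review (finishes day 22); literature review (finishes day 15). The controlling bound is day 22, so revision finishes at 22 + 6 = day 28.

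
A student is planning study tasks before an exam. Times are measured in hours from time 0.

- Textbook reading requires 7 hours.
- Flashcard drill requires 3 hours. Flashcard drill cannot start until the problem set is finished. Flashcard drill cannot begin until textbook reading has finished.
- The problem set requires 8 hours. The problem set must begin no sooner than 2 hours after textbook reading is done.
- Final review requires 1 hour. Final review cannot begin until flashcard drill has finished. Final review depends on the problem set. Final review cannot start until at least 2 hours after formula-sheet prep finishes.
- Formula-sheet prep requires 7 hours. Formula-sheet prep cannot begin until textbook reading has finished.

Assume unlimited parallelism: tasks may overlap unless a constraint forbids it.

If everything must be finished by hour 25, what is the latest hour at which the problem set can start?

13

Final review has no dependents, so it just needs to finish by hour 25. Starting by 25 − 1 = hour 24 achieves that.
Flashcard drill has to be done before final review (must start by hour 24). That means finishing by hour 24, i.e. starting by 24 − 3 = hour 21.
The problem set feeds flashcard drill (must start by hour 21); final review (must start by hour 24). Taking the minimum, the problem set must finish by hour 21 and start by 21 − 8 = hour 13.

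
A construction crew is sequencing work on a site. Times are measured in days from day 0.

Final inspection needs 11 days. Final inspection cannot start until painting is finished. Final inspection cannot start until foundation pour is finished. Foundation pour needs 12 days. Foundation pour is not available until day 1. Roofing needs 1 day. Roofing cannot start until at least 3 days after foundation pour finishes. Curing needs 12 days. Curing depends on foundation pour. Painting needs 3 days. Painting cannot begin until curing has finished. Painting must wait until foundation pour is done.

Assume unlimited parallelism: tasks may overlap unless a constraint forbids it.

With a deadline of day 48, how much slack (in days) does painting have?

9

Foundation pour cannot begin until its own release at day 1. It runs from day 1 to 1 + 12 = day 13.
Curing cannot begin until foundation pour (finishes day 13). It runs from day 13 to 13 + 12 = day 25.
Painting needs all of curing (finishes day 25); foundation pour (finishes day 13). That puts its earliest start at day 25; it finishes at 25 + 3 = day 28.

Working backward from the deadline:
Final inspection must finish by day 48; it takes 11 days, so it must start by 48 − 11 = day 37.
Painting must finish before final inspection (must start by day 37). With a 3-day duration, painting must start by 37 − 3 = day 34.
So painting can start as early as day 25 and as late as day 34, giving 34 − 25 = 9 days of slack.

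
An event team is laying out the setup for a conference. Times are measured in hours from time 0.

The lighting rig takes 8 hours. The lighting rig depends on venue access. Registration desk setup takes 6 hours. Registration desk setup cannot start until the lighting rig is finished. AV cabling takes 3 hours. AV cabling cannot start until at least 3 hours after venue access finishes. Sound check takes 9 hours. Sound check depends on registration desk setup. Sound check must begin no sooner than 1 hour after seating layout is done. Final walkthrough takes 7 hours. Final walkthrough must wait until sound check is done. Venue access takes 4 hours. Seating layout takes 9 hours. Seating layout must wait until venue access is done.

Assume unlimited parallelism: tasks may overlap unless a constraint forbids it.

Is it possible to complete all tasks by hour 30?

No

Venue access has no prerequisites, so it starts at hour 0 and finishes at hour 4.
After venue access (finishes hour 4), seating layout can start at hour 4 and finishes at hour 13.
AV cabling cannot begin until venue access (finishes hour 4, plus 3-hour gap → hour 7). It runs from hour 7 to 7 + 3 = hour 10.
The lighting rig waits on venue access (finishes hour 4), so it starts at hour 4 and finishes at 4 + 8 = hour 12.
After the lighting rig (finishes hour 12), registration desk setup can start at hour 12 and finishes at hour 18.
For sound check: registration desk setup (finishes hour 18); seating layout (finishes hour 13, plus 1-hour gap → hour 14). Taking the maximum gives a start of hour 18, and it finishes at 18 + 9 = hour 27.
Final walkthrough waits on sound check (finishes hour 27), so it starts at hour 27 and finishes at 27 + 7 = hour 34.
The earliest everything can be done is hour 34, which is after the deadline of 30, so it is not possible.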